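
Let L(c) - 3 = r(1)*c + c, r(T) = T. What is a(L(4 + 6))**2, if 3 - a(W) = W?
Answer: 400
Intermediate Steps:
L(c) = 3 + 2*c (L(c) = 3 + (1*c + c) = 3 + (c + c) = 3 + 2*c)
a(W) = 3 - W
a(L(4 + 6))**2 = (3 - (3 + 2*(4 + 6)))**2 = (3 - (3 + 2*10))**2 = (3 - (3 + 20))**2 = (3 - 1*23)**2 = (3 - 23)**2 = (-20)**2 = 400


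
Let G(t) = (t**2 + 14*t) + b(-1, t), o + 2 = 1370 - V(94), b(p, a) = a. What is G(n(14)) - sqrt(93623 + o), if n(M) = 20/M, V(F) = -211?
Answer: 1150/49 - 3*sqrt(10578) ≈ -285.08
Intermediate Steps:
o = 1579 (o = -2 + (1370 - 1*(-211)) = -2 + (1370 + 211) = -2 + 1581 = 1579)
G(t) = t**2 + 15*t (G(t) = (t**2 + 14*t) + t = t**2 + 15*t)
G(n(14)) - sqrt(93623 + o) = (20/14)*(15 + 20/14) - sqrt(93623 + 1579) = (20*(1/14))*(15 + 20*(1/14)) - sqrt(95202) = 10*(15 + 10/7)/7 - 3*sqrt(10578) = (10/7)*(115/7) - 3*sqrt(10578) = 1150/49 - 3*sqrt(10578)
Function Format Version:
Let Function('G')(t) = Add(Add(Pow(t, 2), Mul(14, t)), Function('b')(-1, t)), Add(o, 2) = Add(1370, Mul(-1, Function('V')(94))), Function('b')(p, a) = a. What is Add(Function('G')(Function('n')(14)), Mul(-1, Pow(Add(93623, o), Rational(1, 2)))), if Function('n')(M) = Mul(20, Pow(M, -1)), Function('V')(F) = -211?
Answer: Add(Rational(1150, 49), Mul(-3, Pow(10578, Rational(1, 2)))) ≈ -285.08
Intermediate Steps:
o = 1579 (o = Add(-2, Add(1370, Mul(-1, -211))) = Add(-2, Add(1370, 211)) = Add(-2, 1581) = 1579)
Function('G')(t) = Add(Pow(t, 2), Mul(15, t)) (Function('G')(t) = Add(Add(Pow(t, 2), Mul(14, t)), t) = Add(Pow(t, 2), Mul(15, t)))
Add(Function('G')(Function('n')(14)), Mul(-1, Pow(Add(93623, o), Rational(1, 2)))) = Add(Mul(Mul(20, Pow(14, -1)), Add(15, Mul(20, Pow(14, -1)))), Mul(-1, Pow(Add(93623, 1579), Rational(1, 2)))) = Add(Mul(Mul(20, Rational(1, 14)), Add(15, Mul(20, Rational(1, 14)))), Mul(-1, Pow(95202, Rational(1, 2)))) = Add(Mul(Rational(10, 7), Add(15, Rational(10, 7))), Mul(-1, Mul(3, Pow(10578, Rational(1, 2))))) = Add(Mul(Rational(10, 7), Rational(115, 7)), Mul(-3, Pow(10578, Rational(1, 2)))) = Add(Rational(1150, 49), Mul(-3, Pow(10578, Rational(1, 2))))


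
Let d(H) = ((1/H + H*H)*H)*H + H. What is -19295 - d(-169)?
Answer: -815749678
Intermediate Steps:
d(H) = H + H**2*(1/H + H**2) (d(H) = ((1/H + H**2)*H)*H + H = (H*(1/H + H**2))*H + H = H**2*(1/H + H**2) + H = H + H**2*(1/H + H**2))
-19295 - d(-169) = -19295 - (-169)*(2 + (-169)**3) = -19295 - (-169)*(2 - 4826809) = -19295 - (-169)*(-4826807) = -19295 - 1*815730383 = -19295 - 815730383 = -815749678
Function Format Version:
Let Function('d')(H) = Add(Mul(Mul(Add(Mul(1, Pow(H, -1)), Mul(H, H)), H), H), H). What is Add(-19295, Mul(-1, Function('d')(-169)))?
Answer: -815749678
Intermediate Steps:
Function('d')(H) = Add(H, Mul(Pow(H, 2), Add(Pow(H, -1), Pow(H, 2)))) (Function('d')(H) = Add(Mul(Mul(Add(Pow(H, -1), Pow(H, 2)), H), H), H) = Add(Mul(Mul(H, Add(Pow(H, -1), Pow(H, 2))), H), H) = Add(Mul(Pow(H, 2), Add(Pow(H, -1), Pow(H, 2))), H) = Add(H, Mul(Pow(H, 2), Add(Pow(H, -1), Pow(H, 2)))))
Add(-19295, Mul(-1, Function('d')(-169))) = Add(-19295, Mul(-1, Mul(-169, Add(2, Pow(-169, 3))))) = Add(-19295, Mul(-1, Mul(-169, Add(2, -4826809)))) = Add(-19295, Mul(-1, Mul(-169, -4826807))) = Add(-19295, Mul(-1, 815730383)) = Add(-19295, -815730383) = -815749678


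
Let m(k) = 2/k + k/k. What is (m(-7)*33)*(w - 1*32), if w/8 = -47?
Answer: -67320/7 ≈ -9617.1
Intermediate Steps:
w = -376 (w = 8*(-47) = -376)
m(k) = 1 + 2/k (m(k) = 2/k + 1 = 1 + 2/k)
(m(-7)*33)*(w - 1*32) = (((2 - 7)/(-7))*33)*(-376 - 1*32) = (-⅐*(-5)*33)*(-376 - 32) = ((5/7)*33)*(-408) = (165/7)*(-408) = -67320/7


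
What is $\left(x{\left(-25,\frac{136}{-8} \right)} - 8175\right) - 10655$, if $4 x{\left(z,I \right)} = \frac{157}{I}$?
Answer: $- \frac{1280597}{68} \approx -18832.0$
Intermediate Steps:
$x{\left(z,I \right)} = \frac{157}{4 I}$ ($x{\left(z,I \right)} = \frac{157 \frac{1}{I}}{4} = \frac{157}{4 I}$)
$\left(x{\left(-25,\frac{136}{-8} \right)} - 8175\right) - 10655 = \left(\frac{157}{4 \frac{136}{-8}} - 8175\right) - 10655 = \left(\frac{157}{4 \cdot 136 \left(- \frac{1}{8}\right)} - 8175\right) - 10655 = \left(\frac{157}{4 \left(-17\right)} - 8175\right) - 10655 = \left(\frac{157}{4} \left(- \frac{1}{17}\right) - 8175\right) - 10655 = \left(- \frac{157}{68} - 8175\right) - 10655 = - \frac{556057}{68} - 10655 = - \frac{1280597}{68}$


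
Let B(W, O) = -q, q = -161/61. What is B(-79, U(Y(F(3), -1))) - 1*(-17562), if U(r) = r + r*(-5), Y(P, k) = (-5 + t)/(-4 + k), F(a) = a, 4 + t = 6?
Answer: 1071443/61 ≈ 17565.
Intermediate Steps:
t = 2 (t = -4 + 6 = 2)
Y(P, k) = -3/(-4 + k) (Y(P, k) = (-5 + 2)/(-4 + k) = -3/(-4 + k))
U(r) = -4*r (U(r) = r - 5*r = -4*r)
q = -161/61 (q = -161*1/61 = -161/61 ≈ -2.6393)
B(W, O) = 161/61 (B(W, O) = -1*(-161/61) = 161/61)
B(-79, U(Y(F(3), -1))) - 1*(-17562) = 161/61 - 1*(-17562) = 161/61 + 17562 = 1071443/61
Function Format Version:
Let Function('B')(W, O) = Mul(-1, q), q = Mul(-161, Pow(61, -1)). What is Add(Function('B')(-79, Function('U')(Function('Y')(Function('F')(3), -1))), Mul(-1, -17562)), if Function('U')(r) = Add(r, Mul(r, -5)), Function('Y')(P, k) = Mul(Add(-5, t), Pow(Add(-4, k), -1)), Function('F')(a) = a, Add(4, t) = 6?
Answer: Rational(1071443, 61) ≈ 17565.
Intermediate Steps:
t = 2 (t = Add(-4, 6) = 2)
Function('Y')(P, k) = Mul(-3, Pow(Add(-4, k), -1)) (Function('Y')(P, k) = Mul(Add(-5, 2), Pow(Add(-4, k), -1)) = Mul(-3, Pow(Add(-4, k), -1)))
Function('U')(r) = Mul(-4, r) (Function('U')(r) = Add(r, Mul(-5, r)) = Mul(-4, r))
q = Rational(-161, 61) (q = Mul(-161, Rational(1, 61)) = Rational(-161, 61) ≈ -2.6393)
Function('B')(W, O) = Rational(161, 61) (Function('B')(W, O) = Mul(-1, Rational(-161, 61)) = Rational(161, 61))
Add(Function('B')(-79, Function('U')(Function('Y')(Function('F')(3), -1))), Mul(-1, -17562)) = Add(Rational(161, 61), Mul(-1, -17562)) = Add(Rational(161, 61), 17562) = Rational(1071443, 61)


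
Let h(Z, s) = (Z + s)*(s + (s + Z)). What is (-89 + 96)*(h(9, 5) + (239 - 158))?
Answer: 2429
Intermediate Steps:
h(Z, s) = (Z + s)*(Z + 2*s) (h(Z, s) = (Z + s)*(s + (Z + s)) = (Z + s)*(Z + 2*s))
(-89 + 96)*(h(9, 5) + (239 - 158)) = (-89 + 96)*((9² + 2*5² + 3*9*5) + (239 - 158)) = 7*((81 + 2*25 + 135) + 81) = 7*((81 + 50 + 135) + 81) = 7*(266 + 81) = 7*347 = 2429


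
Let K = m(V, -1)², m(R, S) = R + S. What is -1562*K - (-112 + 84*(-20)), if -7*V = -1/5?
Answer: 389528/1225 ≈ 317.98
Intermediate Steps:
V = 1/35 (V = -(-1)/(7*5) = -⅐*(-⅕) = 1/35 ≈ 0.028571)
K = 1156/1225 (K = (1/35 - 1)² = (-34/35)² = 1156/1225 ≈ 0.94367)
-1562*K - (-112 + 84*(-20)) = -1562*1156/1225 - (-112 + 84*(-20)) = -1*1805672/1225 - (-112 - 1680) = -1805672/1225 - 1*(-1792) = -1805672/1225 + 1792 = 389528/1225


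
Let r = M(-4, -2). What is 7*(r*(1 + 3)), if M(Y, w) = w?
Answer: -56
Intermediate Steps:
r = -2
7*(r*(1 + 3)) = 7*(-2*(1 + 3)) = 7*(-2*4) = 7*(-8) = -56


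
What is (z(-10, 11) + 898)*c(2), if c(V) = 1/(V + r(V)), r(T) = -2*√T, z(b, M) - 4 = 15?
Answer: -917/2 - 917*√2/2 ≈ -1106.9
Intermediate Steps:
z(b, M) = 19 (z(b, M) = 4 + 15 = 19)
c(V) = 1/(V - 2*√V)
(z(-10, 11) + 898)*c(2) = (19 + 898)/(2 - 2*√2) = 917/(2 - 2*√2)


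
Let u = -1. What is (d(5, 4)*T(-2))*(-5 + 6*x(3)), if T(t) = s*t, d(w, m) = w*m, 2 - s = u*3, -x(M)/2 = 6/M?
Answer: 5800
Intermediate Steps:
x(M) = -12/M
s = 5 (s = 2 - (-1)*3 = 2 - 1*(-3) = 2 + 3 = 5)
d(w, m) = m*w
T(t) = 5*t
(d(5, 4)*T(-2))*(-5 + 6*x(3)) = ((4*5)*(5*(-2)))*(-5 + 6*(-12/3)) = (20*(-10))*(-5 + 6*(-12*⅓)) = -200*(-5 + 6*(-4)) = -200*(-5 - 24) = -200*(-29) = 5800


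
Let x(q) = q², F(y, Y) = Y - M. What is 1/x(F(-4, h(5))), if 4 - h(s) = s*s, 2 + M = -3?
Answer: 1/256 ≈ 0.0039063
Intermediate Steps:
M = -5 (M = -2 - 3 = -5)
h(s) = 4 - s² (h(s) = 4 - s*s = 4 - s²)
F(y, Y) = 5 + Y (F(y, Y) = Y - 1*(-5) = Y + 5 = 5 + Y)
1/x(F(-4, h(5))) = 1/((5 + (4 - 1*5²))²) = 1/((5 + (4 - 1*25))²) = 1/((5 + (4 - 25))²) = 1/((5 - 21)²) = 1/((-16)²) = 1/256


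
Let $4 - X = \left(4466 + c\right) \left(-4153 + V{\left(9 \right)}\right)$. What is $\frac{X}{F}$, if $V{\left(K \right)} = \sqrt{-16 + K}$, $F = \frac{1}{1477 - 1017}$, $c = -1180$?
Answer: $6277510520 - 1511560 i \sqrt{7} \approx 6.2775 \cdot 10^{9} - 3.9992 \cdot 10^{6} i$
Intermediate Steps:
$F = \frac{1}{460} \approx 0.0021739$
$X = 13646762 - 3286 i \sqrt{7}$ ($X = 4 - \left(4466 - 1180\right) \left(-4153 + \sqrt{-16 + 9}\right) = 4 - 3286 \left(-4153 + \sqrt{-7}\right) = 4 - 3286 \left(-4153 + i \sqrt{7}\right) = 4 - \left(-13646758 + 3286 i \sqrt{7}\right) = 4 + \left(13646758 - 3286 i \sqrt{7}\right) = 13646762 - 3286 i \sqrt{7} \approx 1.3647 \cdot 10^{7} - 8693.9 i$)
$\frac{X}{F} = \left(13646762 - 3286 i \sqrt{7}\right) \frac{1}{\frac{1}{460}} = \left(13646762 - 3286 i \sqrt{7}\right) 460 = 6277510520 - 1511560 i \sqrt{7}$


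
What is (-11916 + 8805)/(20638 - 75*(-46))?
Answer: -3111/24088 ≈ -0.12915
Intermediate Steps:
(-11916 + 8805)/(20638 - 75*(-46)) = -3111/(20638 + 3450) = -3111/24088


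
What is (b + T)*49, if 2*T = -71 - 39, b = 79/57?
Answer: -149744/57 ≈ -2627.1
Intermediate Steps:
b = 79/57 (b = 79*(1/57) = 79/57 ≈ 1.3860)
T = -55 (T = (-71 - 39)/2 = (1/2)*(-110) = -55)
(b + T)*49 = (79/57 - 55)*49 = -3056/57*49 = -149744/57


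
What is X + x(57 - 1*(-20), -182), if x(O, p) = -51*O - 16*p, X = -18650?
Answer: -19665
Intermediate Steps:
X + x(57 - 1*(-20), -182) = -18650 + (-51*(57 - 1*(-20)) - 16*(-182)) = -18650 + (-51*(57 + 20) + 2912) = -18650 + (-51*77 + 2912) = -18650 + (-3927 + 2912) = -18650 - 1015 = -19665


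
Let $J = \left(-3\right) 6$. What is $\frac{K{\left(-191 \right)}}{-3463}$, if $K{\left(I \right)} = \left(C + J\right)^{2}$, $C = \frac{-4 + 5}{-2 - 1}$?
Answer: $- \frac{3025}{31167} \approx -0.097058$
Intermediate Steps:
$J = -18$
$C = - \frac{1}{3}$ ($C = 1 \frac{1}{-3} = 1 \left(- \frac{1}{3}\right) = - \frac{1}{3} \approx -0.33333$)
$K{\left(I \right)} = \frac{3025}{9}$ ($K{\left(I \right)} = \left(- \frac{1}{3} - 18\right)^{2} = \left(- \frac{55}{3}\right)^{2} = \frac{3025}{9}$)
$\frac{K{\left(-191 \right)}}{-3463} = \frac{3025}{9 \left(-3463\right)} = \frac{3025}{9} \left(- \frac{1}{3463}\right) = - \frac{3025}{31167}$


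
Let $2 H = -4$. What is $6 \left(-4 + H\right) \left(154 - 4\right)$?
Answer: $-5400$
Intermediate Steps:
$H = -2$ ($H = \frac{1}{2} \left(-4\right) = -2$)
$6 \left(-4 + H\right) \left(154 - 4\right) = 6 \left(-4 - 2\right) \left(154 - 4\right) = 6 \left(-6\right) 150 = \left(-36\right) 150 = -5400$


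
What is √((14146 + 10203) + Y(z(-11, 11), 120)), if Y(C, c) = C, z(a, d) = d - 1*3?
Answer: √24357 ≈ 156.07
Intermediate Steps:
z(a, d) = -3 + d (z(a, d) = d - 3 = -3 + d)
√((14146 + 10203) + Y(z(-11, 11), 120)) = √((14146 + 10203) + (-3 + 11)) = √(24349 + 8) = √24357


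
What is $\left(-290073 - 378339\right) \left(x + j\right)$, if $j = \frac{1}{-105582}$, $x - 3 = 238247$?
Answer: $- \frac{2802307450811598}{17597} \approx -1.5925 \cdot 10^{11}$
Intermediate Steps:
$x = 238250$ ($x = 3 + 238247 = 238250$)
$j = - \frac{1}{105582} \approx -9.4713 \cdot 10^{-6}$
$\left(-290073 - 378339\right) \left(x + j\right) = \left(-290073 - 378339\right) \left(238250 - \frac{1}{105582}\right) = \left(-668412\right) \frac{25154911499}{105582} = - \frac{2802307450811598}{17597}$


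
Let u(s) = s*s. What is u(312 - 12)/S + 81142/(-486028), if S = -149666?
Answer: -13971679643/18185466662 ≈ -0.76829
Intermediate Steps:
u(s) = s**2
u(312 - 12)/S + 81142/(-486028) = (312 - 12)**2/(-149666) + 81142/(-486028) = 300**2*(-1/149666) + 81142*(-1/486028) = 90000*(-1/149666) - 40571/243014 = -45000/74833 - 40571/243014 = -13971679643/18185466662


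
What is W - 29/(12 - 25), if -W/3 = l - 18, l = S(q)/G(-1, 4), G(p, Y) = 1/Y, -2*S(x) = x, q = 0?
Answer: 731/13 ≈ 56.231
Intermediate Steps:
S(x) = -x/2
l = 0 (l = (-½*0)/(1/4) = 0/(¼) = 0*4 = 0)
W = 54 (W = -3*(0 - 18) = -3*(-18) = 54)
W - 29/(12 - 25) = 54 - 29/(12 - 25) = 54 - 29/(-13) = 54 - 1/13*(-29) = 54 + 29/13 = 731/13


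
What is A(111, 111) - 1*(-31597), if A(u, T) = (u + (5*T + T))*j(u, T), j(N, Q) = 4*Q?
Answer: 376585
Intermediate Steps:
A(u, T) = 4*T*(u + 6*T) (A(u, T) = (u + (5*T + T))*(4*T) = (u + 6*T)*(4*T) = 4*T*(u + 6*T))
A(111, 111) - 1*(-31597) = 4*111*(111 + 6*111) - 1*(-31597) = 4*111*(111 + 666) + 31597 = 4*111*777 + 31597 = 344988 + 31597 = 376585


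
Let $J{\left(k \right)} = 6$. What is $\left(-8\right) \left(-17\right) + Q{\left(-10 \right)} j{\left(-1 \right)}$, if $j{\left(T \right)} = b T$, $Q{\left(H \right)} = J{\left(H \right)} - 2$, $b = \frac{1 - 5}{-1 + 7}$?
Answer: $\frac{416}{3} \approx 138.67$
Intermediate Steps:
$b = - \frac{2}{3}$ ($b = - \frac{4}{6} = \left(-4\right) \frac{1}{6} = - \frac{2}{3} \approx -0.66667$)
$Q{\left(H \right)} = 4$ ($Q{\left(H \right)} = 6 - 2 = 4$)
$j{\left(T \right)} = - \frac{2 T}{3}$
$\left(-8\right) \left(-17\right) + Q{\left(-10 \right)} j{\left(-1 \right)} = \left(-8\right) \left(-17\right) + 4 \left(\left(- \frac{2}{3}\right) \left(-1\right)\right) = 136 + 4 \cdot \frac{2}{3} = 136 + \frac{8}{3} = \frac{416}{3}$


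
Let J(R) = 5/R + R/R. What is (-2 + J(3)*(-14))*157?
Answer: -18526/3 ≈ -6175.3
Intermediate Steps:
J(R) = 1 + 5/R (J(R) = 5/R + 1 = 1 + 5/R)
(-2 + J(3)*(-14))*157 = (-2 + ((5 + 3)/3)*(-14))*157 = (-2 + ((⅓)*8)*(-14))*157 = (-2 + (8/3)*(-14))*157 = (-2 - 112/3)*157 = -118/3*157 = -18526/3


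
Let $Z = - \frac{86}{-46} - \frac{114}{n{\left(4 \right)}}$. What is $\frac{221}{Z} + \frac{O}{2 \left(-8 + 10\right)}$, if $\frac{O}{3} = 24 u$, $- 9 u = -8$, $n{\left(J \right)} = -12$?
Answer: $\frac{18534}{523} \approx 35.438$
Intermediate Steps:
$u = \frac{8}{9}$ ($u = \left(- \frac{1}{9}\right) \left(-8\right) = \frac{8}{9} \approx 0.88889$)
$Z = \frac{523}{46}$ ($Z = - \frac{86}{-46} - \frac{114}{-12} = \left(-86\right) \left(- \frac{1}{46}\right) - - \frac{19}{2} = \frac{43}{23} + \frac{19}{2} = \frac{523}{46} \approx 11.37$)
$O = 64$ ($O = 3 \cdot 24 \cdot \frac{8}{9} = 3 \cdot \frac{64}{3} = 64$)
$\frac{221}{Z} + \frac{O}{2 \left(-8 + 10\right)} = \frac{221}{\frac{523}{46}} + \frac{64}{2 \left(-8 + 10\right)} = 221 \cdot \frac{46}{523} + \frac{64}{2 \cdot 2} = \frac{10166}{523} + \frac{64}{4} = \frac{10166}{523} + 64 \cdot \frac{1}{4} = \frac{10166}{523} + 16 = \frac{18534}{523}$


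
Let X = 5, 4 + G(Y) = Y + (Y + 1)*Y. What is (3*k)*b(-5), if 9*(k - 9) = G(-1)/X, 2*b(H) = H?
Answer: -200/3 ≈ -66.667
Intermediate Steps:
b(H) = H/2
G(Y) = -4 + Y + Y*(1 + Y) (G(Y) = -4 + (Y + (Y + 1)*Y) = -4 + (Y + (1 + Y)*Y) = -4 + (Y + Y*(1 + Y)) = -4 + Y + Y*(1 + Y))
k = 80/9 (k = 9 + ((-4 + (-1)**2 + 2*(-1))/5)/9 = 9 + ((-4 + 1 - 2)*(1/5))/9 = 9 + (-5*1/5)/9 = 9 + (1/9)*(-1) = 9 - 1/9 = 80/9 ≈ 8.8889)
(3*k)*b(-5) = (3*(80/9))*((1/2)*(-5)) = (80/3)*(-5/2) = -200/3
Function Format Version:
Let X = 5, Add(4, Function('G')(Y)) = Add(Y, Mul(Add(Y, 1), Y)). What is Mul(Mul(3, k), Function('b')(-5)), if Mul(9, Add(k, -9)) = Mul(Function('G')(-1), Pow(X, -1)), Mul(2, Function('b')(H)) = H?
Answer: Rational(-200, 3) ≈ -66.667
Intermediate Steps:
Function('b')(H) = Mul(Rational(1, 2), H)
Function('G')(Y) = Add(-4, Y, Mul(Y, Add(1, Y))) (Function('G')(Y) = Add(-4, Add(Y, Mul(Add(Y, 1), Y))) = Add(-4, Add(Y, Mul(Add(1, Y), Y))) = Add(-4, Add(Y, Mul(Y, Add(1, Y)))) = Add(-4, Y, Mul(Y, Add(1, Y))))
k = Rational(80, 9) (k = Add(9, Mul(Rational(1, 9), Mul(Add(-4, Pow(-1, 2), Mul(2, -1)), Pow(5, -1)))) = Add(9, Mul(Rational(1, 9), Mul(Add(-4, 1, -2), Rational(1, 5)))) = Add(9, Mul(Rational(1, 9), Mul(-5, Rational(1, 5)))) = Add(9, Mul(Rational(1, 9), -1)) = Add(9, Rational(-1, 9)) = Rational(80, 9) ≈ 8.8889)
Mul(Mul(3, k), Function('b')(-5)) = Mul(Mul(3, Rational(80, 9)), Mul(Rational(1, 2), -5)) = Mul(Rational(80, 3), Rational(-5, 2)) = Rational(-200, 3)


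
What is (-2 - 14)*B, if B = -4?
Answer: 64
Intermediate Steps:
(-2 - 14)*B = (-2 - 14)*(-4) = -16*(-4) = 64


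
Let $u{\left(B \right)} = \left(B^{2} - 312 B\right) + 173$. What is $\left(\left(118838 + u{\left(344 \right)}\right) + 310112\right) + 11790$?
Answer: $451921$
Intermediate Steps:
$u{\left(B \right)} = 173 + B^{2} - 312 B$
$\left(\left(118838 + u{\left(344 \right)}\right) + 310112\right) + 11790 = \left(\left(118838 + \left(173 + 344^{2} - 107328\right)\right) + 310112\right) + 11790 = \left(\left(118838 + \left(173 + 118336 - 107328\right)\right) + 310112\right) + 11790 = \left(\left(118838 + 11181\right) + 310112\right) + 11790 = \left(130019 + 310112\right) + 11790 = 440131 + 11790 = 451921$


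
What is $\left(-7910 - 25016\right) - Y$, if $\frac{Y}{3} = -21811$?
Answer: $32507$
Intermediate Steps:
$Y = -65433$ ($Y = 3 \left(-21811\right) = -65433$)
$\left(-7910 - 25016\right) - Y = \left(-7910 - 25016\right) - -65433 = -32926 + 65433 = 32507$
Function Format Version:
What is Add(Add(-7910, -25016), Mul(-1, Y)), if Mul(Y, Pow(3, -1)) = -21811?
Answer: 32507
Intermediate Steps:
Y = -65433 (Y = Mul(3, -21811) = -65433)
Add(Add(-7910, -25016), Mul(-1, Y)) = Add(Add(-7910, -25016), Mul(-1, -65433)) = Add(-32926, 65433) = 32507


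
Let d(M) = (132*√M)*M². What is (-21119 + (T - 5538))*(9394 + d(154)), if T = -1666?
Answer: -266066262 - 88665491376*√154 ≈ -1.1006e+12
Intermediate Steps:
d(M) = 132*M^(5/2)
(-21119 + (T - 5538))*(9394 + d(154)) = (-21119 + (-1666 - 5538))*(9394 + 132*154^(5/2)) = (-21119 - 7204)*(9394 + 132*(23716*√154)) = -28323*(9394 + 3130512*√154) = -266066262 - 88665491376*√154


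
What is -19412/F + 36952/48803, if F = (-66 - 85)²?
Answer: -104821284/1112757203 ≈ -0.094200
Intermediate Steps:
F = 22801 (F = (-151)² = 22801)
-19412/F + 36952/48803 = -19412/22801 + 36952/48803 = -104821284/1112757203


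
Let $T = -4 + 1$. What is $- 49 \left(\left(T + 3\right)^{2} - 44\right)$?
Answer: $2156$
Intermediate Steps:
$T = -3$
$- 49 \left(\left(T + 3\right)^{2} - 44\right) = - 49 \left(\left(-3 + 3\right)^{2} - 44\right) = - 49 \left(0^{2} - 44\right) = - 49 \left(0 - 44\right) = \left(-49\right) \left(-44\right) = 2156$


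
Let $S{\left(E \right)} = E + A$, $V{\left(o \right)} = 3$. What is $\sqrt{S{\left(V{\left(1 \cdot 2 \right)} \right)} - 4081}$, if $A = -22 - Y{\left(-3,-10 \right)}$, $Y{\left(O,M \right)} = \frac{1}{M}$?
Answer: $\frac{i \sqrt{409990}}{10} \approx 64.031 i$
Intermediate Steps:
$A = - \frac{219}{10}$ ($A = -22 - \frac{1}{-10} = -22 - - \frac{1}{10} = -22 + \frac{1}{10} = - \frac{219}{10} \approx -21.9$)
$S{\left(E \right)} = - \frac{219}{10} + E$ ($S{\left(E \right)} = E - \frac{219}{10} = - \frac{219}{10} + E$)
$\sqrt{S{\left(V{\left(1 \cdot 2 \right)} \right)} - 4081} = \sqrt{\left(- \frac{219}{10} + 3\right) - 4081} = \sqrt{- \frac{189}{10} - 4081} = \sqrt{- \frac{40999}{10}} = \frac{i \sqrt{409990}}{10}$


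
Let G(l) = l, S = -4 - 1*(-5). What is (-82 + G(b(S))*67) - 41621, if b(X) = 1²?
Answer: -41636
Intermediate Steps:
S = 1 (S = -4 + 5 = 1)
b(X) = 1
(-82 + G(b(S))*67) - 41621 = (-82 + 1*67) - 41621 = (-82 + 67) - 41621 = -15 - 41621 = -41636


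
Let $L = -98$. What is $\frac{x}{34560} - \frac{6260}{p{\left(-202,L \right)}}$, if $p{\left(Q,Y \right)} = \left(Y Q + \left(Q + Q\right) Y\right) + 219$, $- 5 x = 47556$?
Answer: $- \frac{36262949}{95371200} \approx -0.38023$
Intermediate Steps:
$x = - \frac{47556}{5}$ ($x = \left(- \frac{1}{5}\right) 47556 = - \frac{47556}{5} \approx -9511.2$)
$p{\left(Q,Y \right)} = 219 + 3 Q Y$ ($p{\left(Q,Y \right)} = \left(Q Y + 2 Q Y\right) + 219 = 3 Q Y + 219 = 219 + 3 Q Y$)
$\frac{x}{34560} - \frac{6260}{p{\left(-202,L \right)}} = - \frac{47556}{5 \cdot 34560} - \frac{6260}{219 + 3 \left(-202\right) \left(-98\right)} = \left(- \frac{47556}{5}\right) \frac{1}{34560} - \frac{6260}{219 + 59388} = - \frac{1321}{4800} - \frac{6260}{59607} = - \frac{36262949}{95371200}$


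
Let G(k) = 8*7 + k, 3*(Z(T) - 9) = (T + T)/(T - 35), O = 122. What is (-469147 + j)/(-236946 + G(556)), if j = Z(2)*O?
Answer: 46337339/23397066 ≈ 1.9805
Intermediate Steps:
Z(T) = 9 + 2*T/(3*(-35 + T)) (Z(T) = 9 + ((T + T)/(T - 35))/3 = 9 + ((2*T)/(-35 + T))/3 = 9 + (2*T/(-35 + T))/3 = 9 + 2*T/(3*(-35 + T)))
G(k) = 56 + k
j = 108214/99 (j = ((-945 + 29*2)/(3*(-35 + 2)))*122 = ((1/3)*(-945 + 58)/(-33))*122 = ((1/3)*(-1/33)*(-887))*122 = (887/99)*122 = 108214/99 ≈ 1093.1)
(-469147 + j)/(-236946 + G(556)) = (-469147 + 108214/99)/(-236946 + (56 + 556)) = -46337339/(99*(-236946 + 612)) = -46337339/99/(-236334) = -46337339/99*(-1/236334) = 46337339/23397066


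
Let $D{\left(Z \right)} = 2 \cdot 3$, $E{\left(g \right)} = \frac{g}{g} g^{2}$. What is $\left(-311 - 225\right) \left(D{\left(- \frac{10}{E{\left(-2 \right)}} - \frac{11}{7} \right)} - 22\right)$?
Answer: $8576$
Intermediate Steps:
$E{\left(g \right)} = g^{2}$ ($E{\left(g \right)} = 1 g^{2} = g^{2}$)
$D{\left(Z \right)} = 6$
$\left(-311 - 225\right) \left(D{\left(- \frac{10}{E{\left(-2 \right)}} - \frac{11}{7} \right)} - 22\right) = \left(-311 - 225\right) \left(6 - 22\right) = \left(-536\right) \left(-16\right) = 8576$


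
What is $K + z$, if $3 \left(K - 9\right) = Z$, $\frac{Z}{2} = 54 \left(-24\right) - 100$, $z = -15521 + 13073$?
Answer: $- \frac{10109}{3} \approx -3369.7$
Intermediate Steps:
$z = -2448$
$Z = -2792$ ($Z = 2 \left(54 \left(-24\right) - 100\right) = 2 \left(-1296 - 100\right) = 2 \left(-1396\right) = -2792$)
$K = - \frac{2765}{3}$ ($K = 9 + \frac{1}{3} \left(-2792\right) = 9 - \frac{2792}{3} = - \frac{2765}{3} \approx -921.67$)
$K + z = - \frac{2765}{3} - 2448 = - \frac{10109}{3}$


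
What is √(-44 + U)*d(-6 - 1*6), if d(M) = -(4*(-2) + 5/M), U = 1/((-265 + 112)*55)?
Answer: 101*I*√346194035/33660 ≈ 55.83*I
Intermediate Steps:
U = -1/8415 (U = (1/55)/(-153) = -1/153*1/55 = -1/8415 ≈ -0.00011884)
d(M) = 8 - 5/M (d(M) = -(-8 + 5/M) = 8 - 5/M)
√(-44 + U)*d(-6 - 1*6) = √(-44 - 1/8415)*(8 - 5/(-6 - 1*6)) = √(-370261/8415)*(8 - 5/(-6 - 6)) = (I*√346194035/2805)*(8 - 5/(-12)) = (I*√346194035/2805)*(8 - 5*(-1/12)) = (I*√346194035/2805)*(8 + 5/12) = (I*√346194035/2805)*(101/12) = 101*I*√346194035/33660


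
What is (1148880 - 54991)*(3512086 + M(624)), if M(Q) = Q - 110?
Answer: 3842394501400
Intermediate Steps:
M(Q) = -110 + Q
(1148880 - 54991)*(3512086 + M(624)) = (1148880 - 54991)*(3512086 + (-110 + 624)) = 1093889*(3512086 + 514) = 1093889*3512600 = 3842394501400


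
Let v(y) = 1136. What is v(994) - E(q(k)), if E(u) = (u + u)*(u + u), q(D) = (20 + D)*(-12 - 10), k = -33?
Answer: -326048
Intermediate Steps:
q(D) = -440 - 22*D (q(D) = (20 + D)*(-22) = -440 - 22*D)
E(u) = 4*u² (E(u) = (2*u)*(2*u) = 4*u²)
v(994) - E(q(k)) = 1136 - 4*(-440 - 22*(-33))² = 1136 - 4*(-440 + 726)² = 1136 - 4*286² = 1136 - 4*81796 = 1136 - 1*327184 = 1136 - 327184 = -326048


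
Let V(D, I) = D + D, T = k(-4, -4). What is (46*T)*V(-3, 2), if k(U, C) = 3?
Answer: -828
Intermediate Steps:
T = 3
V(D, I) = 2*D
(46*T)*V(-3, 2) = (46*3)*(2*(-3)) = 138*(-6) = -828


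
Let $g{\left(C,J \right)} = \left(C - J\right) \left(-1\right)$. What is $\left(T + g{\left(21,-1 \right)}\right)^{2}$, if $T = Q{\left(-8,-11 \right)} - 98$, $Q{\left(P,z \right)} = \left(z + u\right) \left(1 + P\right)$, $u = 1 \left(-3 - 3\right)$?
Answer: $1$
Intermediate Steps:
$g{\left(C,J \right)} = J - C$
$u = -6$ ($u = 1 \left(-6\right) = -6$)
$Q{\left(P,z \right)} = \left(1 + P\right) \left(-6 + z\right)$ ($Q{\left(P,z \right)} = \left(z - 6\right) \left(1 + P\right) = \left(-6 + z\right) \left(1 + P\right) = \left(1 + P\right) \left(-6 + z\right)$)
$T = 21$ ($T = \left(-6 - 11 - -48 - -88\right) - 98 = \left(-6 - 11 + 48 + 88\right) - 98 = 119 - 98 = 21$)
$\left(T + g{\left(21,-1 \right)}\right)^{2} = \left(21 - 22\right)^{2} = \left(-1\right)^{2} = 1$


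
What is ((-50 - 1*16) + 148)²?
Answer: 6724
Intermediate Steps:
((-50 - 1*16) + 148)² = ((-50 - 16) + 148)² = (-66 + 148)² = 82² = 6724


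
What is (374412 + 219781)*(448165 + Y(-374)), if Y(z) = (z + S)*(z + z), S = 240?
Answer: 325853658621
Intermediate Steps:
Y(z) = 2*z*(240 + z) (Y(z) = (z + 240)*(z + z) = (240 + z)*(2*z) = 2*z*(240 + z))
(374412 + 219781)*(448165 + Y(-374)) = (374412 + 219781)*(448165 + 2*(-374)*(240 - 374)) = 594193*(448165 + 2*(-374)*(-134)) = 594193*(448165 + 100232) = 594193*548397 = 325853658621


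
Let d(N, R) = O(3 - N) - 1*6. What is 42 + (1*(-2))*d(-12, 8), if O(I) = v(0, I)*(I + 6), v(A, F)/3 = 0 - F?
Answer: 1944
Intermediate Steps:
v(A, F) = -3*F (v(A, F) = 3*(0 - F) = 3*(-F) = -3*F)
O(I) = -3*I*(6 + I) (O(I) = (-3*I)*(I + 6) = (-3*I)*(6 + I) = -3*I*(6 + I))
d(N, R) = -6 - 3*(3 - N)*(9 - N) (d(N, R) = -3*(3 - N)*(6 + (3 - N)) - 1*6 = -3*(3 - N)*(9 - N) - 6 = -6 - 3*(3 - N)*(9 - N))
42 + (1*(-2))*d(-12, 8) = 42 + (1*(-2))*(-87 - 3*(-12)**2 + 36*(-12)) = 42 - 2*(-87 - 3*144 - 432) = 42 - 2*(-87 - 432 - 432) = 42 - 2*(-951) = 42 + 1902 = 1944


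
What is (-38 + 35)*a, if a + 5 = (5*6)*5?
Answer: -435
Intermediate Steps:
a = 145 (a = -5 + (5*6)*5 = -5 + 30*5 = -5 + 150 = 145)
(-38 + 35)*a = (-38 + 35)*145 = -3*145 = -435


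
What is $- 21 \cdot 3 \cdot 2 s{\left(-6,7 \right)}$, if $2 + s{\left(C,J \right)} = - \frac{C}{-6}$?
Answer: $378$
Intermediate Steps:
$s{\left(C,J \right)} = -2 + \frac{C}{6}$ ($s{\left(C,J \right)} = -2 - \frac{C}{-6} = -2 - C \left(- \frac{1}{6}\right) = -2 - - \frac{C}{6} = -2 + \frac{C}{6}$)
$- 21 \cdot 3 \cdot 2 s{\left(-6,7 \right)} = - 21 \cdot 3 \cdot 2 \left(-2 + \frac{1}{6} \left(-6\right)\right) = \left(-21\right) 6 \left(-2 - 1\right) = \left(-126\right) \left(-3\right) = 378$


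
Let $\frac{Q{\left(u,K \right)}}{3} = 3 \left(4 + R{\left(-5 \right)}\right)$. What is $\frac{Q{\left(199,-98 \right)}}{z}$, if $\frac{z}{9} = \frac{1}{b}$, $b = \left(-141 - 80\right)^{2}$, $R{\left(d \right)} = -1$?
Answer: $146523$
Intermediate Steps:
$Q{\left(u,K \right)} = 27$ ($Q{\left(u,K \right)} = 3 \cdot 3 \left(4 - 1\right) = 3 \cdot 3 \cdot 3 = 3 \cdot 9 = 27$)
$b = 48841$ ($b = \left(-221\right)^{2} = 48841$)
$z = \frac{9}{48841} \approx 0.00018427$
$\frac{Q{\left(199,-98 \right)}}{z} = \frac{27}{\frac{9}{48841}} = 27 \cdot \frac{48841}{9} = 146523$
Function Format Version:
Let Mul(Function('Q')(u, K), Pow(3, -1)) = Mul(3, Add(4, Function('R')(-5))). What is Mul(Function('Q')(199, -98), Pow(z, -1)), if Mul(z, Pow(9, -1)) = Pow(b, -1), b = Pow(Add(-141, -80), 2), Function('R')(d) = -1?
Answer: 146523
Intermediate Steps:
Function('Q')(u, K) = 27 (Function('Q')(u, K) = Mul(3, Mul(3, Add(4, -1))) = Mul(3, Mul(3, 3)) = Mul(3, 9) = 27)
b = 48841 (b = Pow(-221, 2) = 48841)
z = Rational(9, 48841) (z = Mul(9, Pow(48841, -1)) = Mul(9, Rational(1, 48841)) = Rational(9, 48841) ≈ 0.00018427)
Mul(Function('Q')(199, -98), Pow(z, -1)) = Mul(27, Pow(Rational(9, 48841), -1)) = Mul(27, Rational(48841, 9)) = 146523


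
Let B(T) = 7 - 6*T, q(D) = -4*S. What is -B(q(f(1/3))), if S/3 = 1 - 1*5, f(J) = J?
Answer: 281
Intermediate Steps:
S = -12 (S = 3*(1 - 1*5) = 3*(1 - 5) = 3*(-4) = -12)
q(D) = 48 (q(D) = -4*(-12) = 48)
-B(q(f(1/3))) = -(7 - 6*48) = -(7 - 288) = -1*(-281) = 281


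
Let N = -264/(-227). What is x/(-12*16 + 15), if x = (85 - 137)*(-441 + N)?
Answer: -1730612/13393 ≈ -129.22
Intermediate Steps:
N = 264/227 (N = -264*(-1/227) = 264/227 ≈ 1.1630)
x = 5191836/227 (x = (85 - 137)*(-441 + 264/227) = -52*(-99843/227) = 5191836/227 ≈ 22872.)
x/(-12*16 + 15) = 5191836/(227*(-12*16 + 15)) = 5191836/(227*(-192 + 15)) = (5191836/227)/(-177) = (5191836/227)*(-1/177) = -1730612/13393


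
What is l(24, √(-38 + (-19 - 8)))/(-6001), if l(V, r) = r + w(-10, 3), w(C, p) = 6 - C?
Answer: -16/6001 - I*√65/6001 ≈ -0.0026662 - 0.0013435*I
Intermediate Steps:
l(V, r) = 16 + r (l(V, r) = r + (6 - 1*(-10)) = r + (6 + 10) = r + 16 = 16 + r)
l(24, √(-38 + (-19 - 8)))/(-6001) = (16 + √(-38 + (-19 - 8)))/(-6001) = (16 + √(-38 - 27))*(-1/6001) = (16 + √(-65))*(-1/6001) = (16 + I*√65)*(-1/6001) = -16/6001 - I*√65/6001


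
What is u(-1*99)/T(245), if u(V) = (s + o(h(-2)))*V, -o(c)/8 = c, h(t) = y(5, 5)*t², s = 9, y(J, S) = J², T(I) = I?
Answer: 11187/35 ≈ 319.63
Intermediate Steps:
h(t) = 25*t² (h(t) = 5²*t² = 25*t²)
o(c) = -8*c
u(V) = -791*V (u(V) = (9 - 200*(-2)²)*V = (9 - 200*4)*V = (9 - 8*100)*V = (9 - 800)*V = -791*V)
u(-1*99)/T(245) = -(-791)*99/245 = -791*(-99)*(1/245) = 78309*(1/245) = 11187/35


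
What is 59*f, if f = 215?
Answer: 12685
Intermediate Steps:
59*f = 59*215 = 12685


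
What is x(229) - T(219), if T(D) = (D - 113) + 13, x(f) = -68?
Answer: -187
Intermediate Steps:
T(D) = -100 + D (T(D) = (-113 + D) + 13 = -100 + D)
x(229) - T(219) = -68 - (-100 + 219) = -68 - 1*119 = -68 - 119 = -187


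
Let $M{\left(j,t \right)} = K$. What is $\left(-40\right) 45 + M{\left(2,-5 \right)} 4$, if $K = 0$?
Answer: $-1800$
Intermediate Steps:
$M{\left(j,t \right)} = 0$
$\left(-40\right) 45 + M{\left(2,-5 \right)} 4 = \left(-40\right) 45 + 0 \cdot 4 = -1800 + 0 = -1800$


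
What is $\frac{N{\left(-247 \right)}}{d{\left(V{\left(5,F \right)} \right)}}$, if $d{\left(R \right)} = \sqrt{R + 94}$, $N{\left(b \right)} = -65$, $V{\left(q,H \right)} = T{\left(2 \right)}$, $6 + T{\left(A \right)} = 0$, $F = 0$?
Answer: $- \frac{65 \sqrt{22}}{44} \approx -6.929$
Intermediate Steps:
$T{\left(A \right)} = -6$ ($T{\left(A \right)} = -6 + 0 = -6$)
$V{\left(q,H \right)} = -6$
$d{\left(R \right)} = \sqrt{94 + R}$
$\frac{N{\left(-247 \right)}}{d{\left(V{\left(5,F \right)} \right)}} = - \frac{65}{\sqrt{94 - 6}} = - \frac{65}{\sqrt{88}} = - \frac{65}{2 \sqrt{22}} = - 65 \frac{\sqrt{22}}{44} = - \frac{65 \sqrt{22}}{44}$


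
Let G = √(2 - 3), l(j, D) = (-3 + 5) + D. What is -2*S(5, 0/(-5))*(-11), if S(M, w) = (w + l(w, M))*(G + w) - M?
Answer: -110 + 154*I ≈ -110.0 + 154.0*I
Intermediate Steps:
l(j, D) = 2 + D
G = I (G = √(-1) = I ≈ 1.0*I)
S(M, w) = -M + (I + w)*(2 + M + w) (S(M, w) = (w + (2 + M))*(I + w) - M = (2 + M + w)*(I + w) - M = (I + w)*(2 + M + w) - M = -M + (I + w)*(2 + M + w))
-2*S(5, 0/(-5))*(-11) = -2*((0/(-5))² - 1*5 + I*(0/(-5)) + I*(2 + 5) + (0/(-5))*(2 + 5))*(-11) = -2*((0*(-⅕))² - 5 + I*(0*(-⅕)) + I*7 + (0*(-⅕))*7)*(-11) = -2*(0² - 5 + I*0 + 7*I + 0*7)*(-11) = -2*(0 - 5 + 0 + 7*I + 0)*(-11) = -2*(-5 + 7*I)*(-11) = (10 - 14*I)*(-11) = -110 + 154*I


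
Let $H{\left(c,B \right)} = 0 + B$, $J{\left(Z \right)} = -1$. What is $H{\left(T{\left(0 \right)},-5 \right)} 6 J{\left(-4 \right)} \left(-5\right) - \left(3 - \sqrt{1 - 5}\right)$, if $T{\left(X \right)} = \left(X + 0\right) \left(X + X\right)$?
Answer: $-153 + 2 i \approx -153.0 + 2.0 i$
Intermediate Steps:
$T{\left(X \right)} = 2 X^{2}$ ($T{\left(X \right)} = X 2 X = 2 X^{2}$)
$H{\left(c,B \right)} = B$
$H{\left(T{\left(0 \right)},-5 \right)} 6 J{\left(-4 \right)} \left(-5\right) - \left(3 - \sqrt{1 - 5}\right) = - 5 \cdot 6 \left(-1\right) \left(-5\right) - \left(3 - \sqrt{1 - 5}\right) = - 5 \left(\left(-6\right) \left(-5\right)\right) - \left(3 - \sqrt{-4}\right) = \left(-5\right) 30 - \left(3 - 2 i\right) = -150 - \left(3 - 2 i\right) = -153 + 2 i$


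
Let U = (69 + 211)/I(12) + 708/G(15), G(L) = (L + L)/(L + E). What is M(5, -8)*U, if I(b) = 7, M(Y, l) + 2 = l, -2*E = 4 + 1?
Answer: -3350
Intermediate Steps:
E = -5/2 (E = -(4 + 1)/2 = -½*5 = -5/2 ≈ -2.5000)
M(Y, l) = -2 + l
G(L) = 2*L/(-5/2 + L) (G(L) = (L + L)/(L - 5/2) = (2*L)/(-5/2 + L) = 2*L/(-5/2 + L))
U = 335 (U = (69 + 211)/7 + 708/((4*15/(-5 + 2*15))) = 280*(⅐) + 708/((4*15/(-5 + 30))) = 40 + 708/((4*15/25)) = 40 + 708/((4*15*(1/25))) = 40 + 708/(12/5) = 40 + 708*(5/12) = 40 + 295 = 335)
M(5, -8)*U = (-2 - 8)*335 = -10*335 = -3350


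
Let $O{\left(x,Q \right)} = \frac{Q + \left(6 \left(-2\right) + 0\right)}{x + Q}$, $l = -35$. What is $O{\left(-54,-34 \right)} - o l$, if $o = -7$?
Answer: $- \frac{10757}{44} \approx -244.48$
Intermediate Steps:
$O{\left(x,Q \right)} = \frac{-12 + Q}{Q + x}$ ($O{\left(x,Q \right)} = \frac{Q + \left(-12 + 0\right)}{Q + x} = \frac{Q - 12}{Q + x} = \frac{-12 + Q}{Q + x}$)
$O{\left(-54,-34 \right)} - o l = \frac{-12 - 34}{-34 - 54} - \left(-7\right) \left(-35\right) = \frac{1}{-88} \left(-46\right) - 245 = \left(- \frac{1}{88}\right) \left(-46\right) - 245 = \frac{23}{44} - 245 = - \frac{10757}{44}$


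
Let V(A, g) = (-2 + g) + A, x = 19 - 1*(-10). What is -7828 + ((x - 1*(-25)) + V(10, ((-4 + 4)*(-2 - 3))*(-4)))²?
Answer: -3984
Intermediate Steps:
x = 29 (x = 19 + 10 = 29)
V(A, g) = -2 + A + g
-7828 + ((x - 1*(-25)) + V(10, ((-4 + 4)*(-2 - 3))*(-4)))² = -7828 + ((29 - 1*(-25)) + (-2 + 10 + ((-4 + 4)*(-2 - 3))*(-4)))² = -7828 + ((29 + 25) + (-2 + 10 + (0*(-5))*(-4)))² = -7828 + (54 + (-2 + 10 + 0*(-4)))² = -7828 + (54 + (-2 + 10 + 0))² = -7828 + (54 + 8)² = -7828 + 62² = -7828 + 3844 = -3984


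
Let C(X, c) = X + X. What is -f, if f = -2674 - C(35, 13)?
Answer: 2744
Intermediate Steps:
C(X, c) = 2*X
f = -2744 (f = -2674 - 2*35 = -2674 - 1*70 = -2674 - 70 = -2744)
-f = -1*(-2744) = 2744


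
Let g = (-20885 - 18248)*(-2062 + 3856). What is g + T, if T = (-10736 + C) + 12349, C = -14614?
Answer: -70217603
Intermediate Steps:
g = -70204602 (g = -39133*1794 = -70204602)
T = -13001 (T = (-10736 - 14614) + 12349 = -25350 + 12349 = -13001)
g + T = -70204602 - 13001 = -70217603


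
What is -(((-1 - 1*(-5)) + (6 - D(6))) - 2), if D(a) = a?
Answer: -2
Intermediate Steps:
-(((-1 - 1*(-5)) + (6 - D(6))) - 2) = -(((-1 - 1*(-5)) + (6 - 1*6)) - 2) = -(((-1 + 5) + (6 - 6)) - 2) = -((4 + 0) - 2) = -(4 - 2) = -1*2 = -2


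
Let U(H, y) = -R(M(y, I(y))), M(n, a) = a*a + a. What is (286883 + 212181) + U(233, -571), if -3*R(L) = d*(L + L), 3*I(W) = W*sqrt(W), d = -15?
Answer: 1866185686/9 + 5710*I*sqrt(571)/3 ≈ 2.0735e+8 + 45481.0*I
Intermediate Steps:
I(W) = W**(3/2)/3 (I(W) = (W*sqrt(W))/3 = W**(3/2)/3)
M(n, a) = a + a**2 (M(n, a) = a**2 + a = a + a**2)
R(L) = 10*L (R(L) = -(-5)*(L + L) = -(-5)*2*L = -(-10)*L = 10*L)
U(H, y) = -10*y**(3/2)*(1 + y**(3/2)/3)/3 (U(H, y) = -10*(y**(3/2)/3)*(1 + y**(3/2)/3) = -10*y**(3/2)*(1 + y**(3/2)/3)/3)
(286883 + 212181) + U(233, -571) = (286883 + 212181) + (-(-5710)*I*sqrt(571)/3 - 10/9*(-571)**3) = 499064 + (-(-5710)*I*sqrt(571)/3 - 10/9*(-186169411)) = 499064 + (5710*I*sqrt(571)/3 + 1861694110/9) = 499064 + (1861694110/9 + 5710*I*sqrt(571)/3) = 1866185686/9 + 5710*I*sqrt(571)/3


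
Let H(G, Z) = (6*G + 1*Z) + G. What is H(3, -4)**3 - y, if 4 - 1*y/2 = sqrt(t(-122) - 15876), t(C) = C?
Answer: 4905 + 2*I*sqrt(15998) ≈ 4905.0 + 252.97*I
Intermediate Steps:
H(G, Z) = Z + 7*G (H(G, Z) = (6*G + Z) + G = (Z + 6*G) + G = Z + 7*G)
y = 8 - 2*I*sqrt(15998) (y = 8 - 2*sqrt(-122 - 15876) = 8 - 2*I*sqrt(15998) ≈ 8.0 - 252.97*I)
H(3, -4)**3 - y = (-4 + 7*3)**3 - (8 - 2*I*sqrt(15998)) = (-4 + 21)**3 + (-8 + 2*I*sqrt(15998)) = 17**3 + (-8 + 2*I*sqrt(15998)) = 4913 + (-8 + 2*I*sqrt(15998)) = 4905 + 2*I*sqrt(15998)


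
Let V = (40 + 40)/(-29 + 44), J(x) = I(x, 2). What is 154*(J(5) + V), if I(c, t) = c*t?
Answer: 7084/3 ≈ 2361.3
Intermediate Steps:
J(x) = 2*x (J(x) = x*2 = 2*x)
V = 16/3 (V = 80/15 = 80*(1/15) = 16/3 ≈ 5.3333)
154*(J(5) + V) = 154*(2*5 + 16/3) = 154*(10 + 16/3) = 154*(46/3) = 7084/3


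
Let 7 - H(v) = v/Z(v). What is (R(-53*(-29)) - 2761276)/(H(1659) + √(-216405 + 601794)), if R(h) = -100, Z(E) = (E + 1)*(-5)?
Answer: 1369641667587200/26545877071919 - 570693577920000*√42821/26545877071919 ≈ -4397.1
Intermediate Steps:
Z(E) = -5 - 5*E (Z(E) = (1 + E)*(-5) = -5 - 5*E)
H(v) = 7 - v/(-5 - 5*v)
(R(-53*(-29)) - 2761276)/(H(1659) + √(-216405 + 601794)) = (-100 - 2761276)/((35 + 36*1659)/(5*(1 + 1659)) + √(-216405 + 601794)) = -2761376/((⅕)*(35 + 59724)/1660 + √385389) = -2761376/((⅕)*(1/1660)*59759 + 3*√42821) = -2761376/(59759/8300 + 3*√42821)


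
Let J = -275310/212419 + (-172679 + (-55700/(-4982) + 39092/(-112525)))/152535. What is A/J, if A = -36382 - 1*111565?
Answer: 447889131512413589355875/7350619630557686781 ≈ 60932.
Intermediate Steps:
J = -7350619630557686781/3027362038516587625 (J = -275310*1/212419 + (-172679 + (-55700*(-1/4982) + 39092*(-1/112525)))*(1/152535) = -275310/212419 + (-172679 + (27850/2491 - 39092/112525))*(1/152535) = -275310/212419 + (-172679 + 3036443078/280299775)*(1/152535) = -275310/212419 - 48398848404147/280299775*1/152535 = -275310/212419 - 16132949468049/14251842059875 = -7350619630557686781/3027362038516587625 ≈ -2.4281)
A = -147947 (A = -36382 - 111565 = -147947)
A/J = -147947/(-7350619630557686781/3027362038516587625) = -147947*(-3027362038516587625/7350619630557686781) = 447889131512413589355875/7350619630557686781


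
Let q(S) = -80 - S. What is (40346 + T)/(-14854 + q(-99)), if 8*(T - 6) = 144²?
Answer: -42944/14835 ≈ -2.8948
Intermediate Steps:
T = 2598 (T = 6 + (⅛)*144² = 6 + (⅛)*20736 = 6 + 2592 = 2598)
(40346 + T)/(-14854 + q(-99)) = (40346 + 2598)/(-14854 + (-80 - 1*(-99))) = 42944/(-14854 + (-80 + 99)) = 42944/(-14854 + 19) = 42944/(-14835) = 42944*(-1/14835) = -42944/14835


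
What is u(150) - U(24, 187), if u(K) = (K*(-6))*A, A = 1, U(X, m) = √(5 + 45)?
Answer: -900 - 5*√2 ≈ -907.07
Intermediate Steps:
U(X, m) = 5*√2 (U(X, m) = √50 = 5*√2)
u(K) = -6*K (u(K) = (K*(-6))*1 = -6*K*1 = -6*K)
u(150) - U(24, 187) = -6*150 - 5*√2 = -900 - 5*√2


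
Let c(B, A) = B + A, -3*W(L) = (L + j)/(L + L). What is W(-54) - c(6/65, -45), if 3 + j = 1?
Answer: 235529/5265 ≈ 44.735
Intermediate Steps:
j = -2 (j = -3 + 1 = -2)
W(L) = -(-2 + L)/(6*L) (W(L) = -(L - 2)/(3*(L + L)) = -(-2 + L)/(3*(2*L)) = -(-2 + L)*1/(2*L)/3 = -(-2 + L)/(6*L))
c(B, A) = A + B
W(-54) - c(6/65, -45) = (1/6)*(2 - 1*(-54))/(-54) - (-45 + 6/65) = (1/6)*(-1/54)*(2 + 54) - (-45 + 6*(1/65)) = (1/6)*(-1/54)*56 - (-45 + 6/65) = -14/81 - 1*(-2919/65) = -14/81 + 2919/65 = 235529/5265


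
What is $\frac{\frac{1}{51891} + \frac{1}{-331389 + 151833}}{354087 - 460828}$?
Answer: $- \frac{14185}{110504692356604} \approx -1.2837 \cdot 10^{-10}$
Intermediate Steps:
$\frac{\frac{1}{51891} + \frac{1}{-331389 + 151833}}{354087 - 460828} = \frac{\frac{1}{51891} + \frac{1}{-179556}}{-106741} = \left(\frac{1}{51891} - \frac{1}{179556}\right) \left(- \frac{1}{106741}\right) = \frac{14185}{1035260044} \left(- \frac{1}{106741}\right) = - \frac{14185}{110504692356604}$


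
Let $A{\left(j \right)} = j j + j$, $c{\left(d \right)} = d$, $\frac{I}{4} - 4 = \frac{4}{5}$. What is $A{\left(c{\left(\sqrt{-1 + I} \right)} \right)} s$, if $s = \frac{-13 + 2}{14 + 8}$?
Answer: $- \frac{91}{10} - \frac{\sqrt{455}}{10} \approx -11.233$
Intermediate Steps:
$I = \frac{96}{5}$ ($I = 16 + 4 \cdot \frac{4}{5} = 16 + \frac{16}{5} = \frac{96}{5} \approx 19.2$)
$s = - \frac{1}{2}$ ($s = - \frac{11}{22} = \left(-11\right) \frac{1}{22} = - \frac{1}{2} \approx -0.5$)
$A{\left(j \right)} = j + j^{2}$ ($A{\left(j \right)} = j^{2} + j = j + j^{2}$)
$A{\left(c{\left(\sqrt{-1 + I} \right)} \right)} s = \sqrt{-1 + \frac{96}{5}} \left(1 + \sqrt{-1 + \frac{96}{5}}\right) \left(- \frac{1}{2}\right) = \sqrt{\frac{91}{5}} \left(1 + \sqrt{\frac{91}{5}}\right) \left(- \frac{1}{2}\right) = \frac{\sqrt{455}}{5} \left(1 + \frac{\sqrt{455}}{5}\right) \left(- \frac{1}{2}\right) = \frac{\sqrt{455} \left(1 + \frac{\sqrt{455}}{5}\right)}{5} \left(- \frac{1}{2}\right) = - \frac{\sqrt{455} \left(1 + \frac{\sqrt{455}}{5}\right)}{10}$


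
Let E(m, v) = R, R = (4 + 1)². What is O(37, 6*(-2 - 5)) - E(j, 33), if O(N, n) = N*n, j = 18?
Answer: -1579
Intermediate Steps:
R = 25 (R = 5² = 25)
E(m, v) = 25
O(37, 6*(-2 - 5)) - E(j, 33) = 37*(6*(-2 - 5)) - 1*25 = 37*(6*(-7)) - 25 = 37*(-42) - 25 = -1554 - 25 = -1579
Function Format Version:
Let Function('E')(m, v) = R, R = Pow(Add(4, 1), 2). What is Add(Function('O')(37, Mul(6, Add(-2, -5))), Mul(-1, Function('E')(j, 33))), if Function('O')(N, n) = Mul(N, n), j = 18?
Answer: -1579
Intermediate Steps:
R = 25 (R = Pow(5, 2) = 25)
Function('E')(m, v) = 25
Add(Function('O')(37, Mul(6, Add(-2, -5))), Mul(-1, Function('E')(j, 33))) = Add(Mul(37, Mul(6, Add(-2, -5))), Mul(-1, 25)) = Add(Mul(37, Mul(6, -7)), -25) = Add(Mul(37, -42), -25) = Add(-1554, -25) = -1579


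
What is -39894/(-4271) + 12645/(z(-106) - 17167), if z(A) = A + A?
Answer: 71034559/8247301 ≈ 8.6131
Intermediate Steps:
z(A) = 2*A
-39894/(-4271) + 12645/(z(-106) - 17167) = -39894/(-4271) + 12645/(2*(-106) - 17167) = -39894*(-1/4271) + 12645/(-212 - 17167) = 39894/4271 + 12645/(-17379) = 39894/4271 + 12645*(-1/17379) = 39894/4271 - 1405/1931 = 71034559/8247301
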